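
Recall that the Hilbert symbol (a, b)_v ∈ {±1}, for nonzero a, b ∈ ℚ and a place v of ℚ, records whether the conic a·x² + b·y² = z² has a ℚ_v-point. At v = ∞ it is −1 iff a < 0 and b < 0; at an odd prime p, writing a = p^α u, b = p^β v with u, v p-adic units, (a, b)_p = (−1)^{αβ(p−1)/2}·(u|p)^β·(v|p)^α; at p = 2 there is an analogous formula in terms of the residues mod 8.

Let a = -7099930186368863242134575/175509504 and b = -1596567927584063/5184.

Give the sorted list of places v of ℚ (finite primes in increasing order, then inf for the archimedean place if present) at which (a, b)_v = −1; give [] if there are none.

[19, 23, 47, inf]

(a, b) ≡ (-47, -113183) mod (ℚ^×)²; places V = {2, 3, 5, 7, 19, 23, 37, 47, ∞}.
(a,b)_23: α=-2, u≡10; β=1, v≡1 (mod 23); (10|23)=-1, (1|23)=+1; sign (−1)^0·-1^1·+1^-2 = -1.
(a,b)_47: α=3, u≡35; β=2, v≡10 (mod 47); (35|47)=-1, (10|47)=-1; sign (−1)^0·-1^2·-1^3 = -1.
(a,b)_5: α=2, u≡3; β=0, v≡3 (mod 5); (3|5)=-1, (3|5)=-1; sign (−1)^0·-1^0·-1^2 = +1.
(a,b)_∞: sgn(-47)=−, sgn(-113183)=−, so -1.
(a,b)_7: α=6, u≡4; β=3, v≡2 (mod 7); (4|7)=+1, (2|7)=+1; sign (−1)^0·+1^3·+1^6 = +1.
(a,b)_19: α=8, u≡12; β=5, v≡6 (mod 19); (12|19)=-1, (6|19)=+1; sign (−1)^0·-1^5·+1^8 = -1.
(a,b)_2: α=-12, β=-6; u≡1, v≡1 (mod 8); ε(u)ε(v)=0·0, αω(v)=-12·0, βω(u)=-6·0; sum ≡ 0  ⇒  +1.
(a,b)_3: α=-4, u≡1; β=-4, v≡1 (mod 3); (1|3)=+1, (1|3)=+1; sign (−1)^0·+1^-4·+1^-4 = +1.
(a,b)_37: α=2, u≡11; β=1, v≡3 (mod 37); (11|37)=+1, (3|37)=+1; sign (−1)^0·+1^1·+1^2 = +1.
(-47, -113183 / ℚ) ramifies at {19, 23, 47, ∞}: a division algebra.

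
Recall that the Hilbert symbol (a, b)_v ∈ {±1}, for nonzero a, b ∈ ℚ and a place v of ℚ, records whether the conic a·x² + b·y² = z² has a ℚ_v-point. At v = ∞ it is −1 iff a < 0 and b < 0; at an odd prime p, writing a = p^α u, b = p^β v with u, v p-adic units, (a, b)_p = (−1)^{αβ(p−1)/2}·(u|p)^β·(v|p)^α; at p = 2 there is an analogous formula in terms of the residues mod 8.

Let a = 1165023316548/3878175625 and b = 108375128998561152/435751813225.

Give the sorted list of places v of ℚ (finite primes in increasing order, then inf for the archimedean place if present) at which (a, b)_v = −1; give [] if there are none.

Mod squares: a ≡ 434217, b ≡ 280504182. Check v ∈ {∞, 2, 3, 5, 7, 13, 17, 19, 23, 29, 31, 47, 53}.
v=∞: 434217 > 0 and 280504182 > 0  ⇒  (a,b)_∞ = +1.
v=23: a=23^1·(≡7), b=23^1·(≡10) mod 23; (7|23)=-1, (10|23)=-1; (−1)^{1·1·11}·(-1)^1·(-1)^1 = -1.
v=53: a=53^-2·(≡12), b=53^-4·(≡50) mod 53; (12|53)=-1, (50|53)=-1; (−1)^{-2·-4·26}·(-1)^-4·(-1)^-2 = +1.
v=5: a=5^-4·(≡3), b=5^-2·(≡3) mod 5; (3|5)=-1, (3|5)=-1; (−1)^{-4·-2·2}·(-1)^-2·(-1)^-4 = +1.
v=47: a=47^-2·(≡35), b=47^-2·(≡18) mod 47; (35|47)=-1, (18|47)=+1; (−1)^{-2·-2·23}·(-1)^-2·(+1)^-2 = +1.
v=7: a=7^3·(≡4), b=7^3·(≡1) mod 7; (4|7)=+1, (1|7)=+1; (−1)^{3·3·3}·(+1)^3·(+1)^3 = -1.
v=19: a=19^0·(≡18), b=19^1·(≡7) mod 19; (18|19)=-1, (7|19)=+1; (−1)^{0·1·9}·(-1)^1·(+1)^0 = -1.
v=29: a=29^1·(≡5), b=29^1·(≡18) mod 29; (5|29)=+1, (18|29)=-1; (−1)^{1·1·14}·(+1)^1·(-1)^1 = -1.
v=17: a=17^0·(≡11), b=17^1·(≡7) mod 17; (11|17)=-1, (7|17)=-1; (−1)^{0·1·8}·(-1)^1·(-1)^0 = -1.
v=13: a=13^2·(≡1), b=13^2·(≡4) mod 13; (1|13)=+1, (4|13)=+1; (−1)^{2·2·6}·(+1)^2·(+1)^2 = +1.
v=2: v_2(a)=2, v_2(b)=7; units ≡ 1, 3 (mod 8); ε·ε+αω+βω = 0·1+2·1+7·0 ≡ 0  ⇒  (a,b)_2 = +1.
v=31: a=31^1·(≡29), b=31^1·(≡7) mod 31; (29|31)=-1, (7|31)=+1; (−1)^{1·1·15}·(-1)^1·(+1)^1 = +1.
v=3: a=3^5·(≡1), b=3^7·(≡1) mod 3; (1|3)=+1, (1|3)=+1; (−1)^{5·7·1}·(+1)^7·(+1)^5 = -1.
|Ram(434217, 280504182)| = 6, even; anisotropic at {3, 7, 17, 19, 23, 29}.

[3, 7, 17, 19, 23, 29]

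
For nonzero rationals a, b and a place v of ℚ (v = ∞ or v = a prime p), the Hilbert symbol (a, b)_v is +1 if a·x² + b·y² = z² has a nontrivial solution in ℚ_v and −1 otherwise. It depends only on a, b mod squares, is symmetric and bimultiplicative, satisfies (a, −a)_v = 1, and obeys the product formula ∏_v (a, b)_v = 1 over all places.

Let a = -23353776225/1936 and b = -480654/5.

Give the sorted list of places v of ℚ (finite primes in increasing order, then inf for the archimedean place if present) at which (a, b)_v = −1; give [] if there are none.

[43, inf]

Mod squares: a ≡ -129, b ≡ -29670. Check v ∈ {∞, 2, 3, 5, 11, 13, 23, 43}.
v=43: a=43^1·(≡38), b=43^1·(≡9) mod 43; (38|43)=+1, (9|43)=+1; (−1)^{1·1·21}·(+1)^1·(+1)^1 = -1.
v=3: a=3^5·(≡2), b=3^5·(≡1) mod 3; (2|3)=-1, (1|3)=+1; (−1)^{5·5·1}·(-1)^5·(+1)^5 = +1.
v=∞: -129 < 0 and -29670 < 0  ⇒  (a,b)_∞ = -1.
v=23: a=23^2·(≡18), b=23^1·(≡11) mod 23; (18|23)=+1, (11|23)=-1; (−1)^{2·1·11}·(+1)^1·(-1)^2 = +1.
v=2: v_2(a)=-4, v_2(b)=1; units ≡ 7, 5 (mod 8); ε·ε+αω+βω = 1·0+-4·1+1·0 ≡ 0  ⇒  (a,b)_2 = +1.
v=5: a=5^2·(≡1), b=5^-1·(≡1) mod 5; (1|5)=+1, (1|5)=+1; (−1)^{2·-1·2}·(+1)^-1·(+1)^2 = +1.
v=13: a=13^2·(≡1), b=13^0·(≡12) mod 13; (1|13)=+1, (12|13)=+1; (−1)^{2·0·6}·(+1)^0·(+1)^2 = +1.
v=11: a=11^-2·(≡9), b=11^0·(≡7) mod 11; (9|11)=+1, (7|11)=-1; (−1)^{-2·0·5}·(+1)^0·(-1)^-2 = +1.
(-129, -29670 / ℚ) ramifies at {43, ∞}: a division algebra.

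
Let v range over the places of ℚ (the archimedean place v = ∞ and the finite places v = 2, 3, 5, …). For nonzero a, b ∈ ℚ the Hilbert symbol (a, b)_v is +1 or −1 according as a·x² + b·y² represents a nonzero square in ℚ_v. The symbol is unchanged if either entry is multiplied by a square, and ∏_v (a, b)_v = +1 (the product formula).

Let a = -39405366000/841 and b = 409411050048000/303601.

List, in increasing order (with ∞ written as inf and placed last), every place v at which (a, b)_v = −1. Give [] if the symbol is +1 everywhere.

Mod squares: a ≡ -15015, b ≡ 330. Check v ∈ {∞, 2, 3, 5, 7, 11, 13, 17, 19, 29}.
v=11: a=11^1·(≡7), b=11^1·(≡10) mod 11; (7|11)=-1, (10|11)=-1; (−1)^{1·1·5}·(-1)^1·(-1)^1 = -1.
v=29: a=29^-2·(≡25), b=29^-2·(≡14) mod 29; (25|29)=+1, (14|29)=-1; (−1)^{-2·-2·14}·(+1)^-2·(-1)^-2 = +1.
v=2: v_2(a)=4, v_2(b)=9; units ≡ 1, 5 (mod 8); ε·ε+αω+βω = 0·0+4·1+9·0 ≡ 0  ⇒  (a,b)_2 = +1.
v=3: a=3^9·(≡2), b=3^5·(≡2) mod 3; (2|3)=-1, (2|3)=-1; (−1)^{9·5·1}·(-1)^5·(-1)^9 = -1.
v=5: a=5^3·(≡2), b=5^3·(≡4) mod 5; (2|5)=-1, (4|5)=+1; (−1)^{3·3·2}·(-1)^3·(+1)^3 = -1.
v=7: a=7^1·(≡1), b=7^2·(≡4) mod 7; (1|7)=+1, (4|7)=+1; (−1)^{1·2·3}·(+1)^2·(+1)^1 = +1.
v=19: a=19^0·(≡13), b=19^-2·(≡5) mod 19; (13|19)=-1, (5|19)=+1; (−1)^{0·-2·9}·(-1)^-2·(+1)^0 = +1.
v=13: a=13^1·(≡7), b=13^2·(≡7) mod 13; (7|13)=-1, (7|13)=-1; (−1)^{1·2·6}·(-1)^2·(-1)^1 = -1.
v=∞: -15015 < 0 and 330 > 0  ⇒  (a,b)_∞ = +1.
v=17: a=17^0·(≡13), b=17^2·(≡3) mod 17; (13|17)=+1, (3|17)=-1; (−1)^{0·2·8}·(+1)^2·(-1)^0 = +1.
Ram(-15015, 330) = {3, 5, 11, 13}; no ℚ_3-point on the conic.

[3, 5, 11, 13]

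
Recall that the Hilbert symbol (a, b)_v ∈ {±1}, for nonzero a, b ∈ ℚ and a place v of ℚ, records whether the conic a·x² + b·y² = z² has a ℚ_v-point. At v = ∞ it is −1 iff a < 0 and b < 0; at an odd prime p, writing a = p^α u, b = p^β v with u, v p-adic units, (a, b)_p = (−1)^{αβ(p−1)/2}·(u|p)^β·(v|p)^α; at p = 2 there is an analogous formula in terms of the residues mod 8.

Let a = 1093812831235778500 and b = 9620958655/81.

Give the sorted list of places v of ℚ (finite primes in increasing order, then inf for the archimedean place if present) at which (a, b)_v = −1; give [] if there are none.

(a, b) ≡ (385, 4495) mod (ℚ^×)²; places V = {2, 3, 5, 7, 11, 19, 29, 31, ∞}.
(a,b)_3: α=0, u≡1; β=-4, v≡1 (mod 3); (1|3)=+1, (1|3)=+1; sign (−1)^0·+1^-4·+1^0 = +1.
(a,b)_19: α=0, u≡7; β=2, v≡6 (mod 19); (7|19)=+1, (6|19)=+1; sign (−1)^0·+1^2·+1^0 = +1.
(a,b)_7: α=5, u≡5; β=2, v≡2 (mod 7); (5|7)=-1, (2|7)=+1; sign (−1)^0·-1^2·+1^5 = +1.
(a,b)_11: α=5, u≡10; β=2, v≡10 (mod 11); (10|11)=-1, (10|11)=-1; sign (−1)^0·-1^2·-1^5 = -1.
(a,b)_2: α=2, β=0; u≡1, v≡7 (mod 8); ε(u)ε(v)=0·1, αω(v)=2·0, βω(u)=0·0; sum ≡ 0  ⇒  +1.
(a,b)_5: α=3, u≡3; β=1, v≡1 (mod 5); (3|5)=-1, (1|5)=+1; sign (−1)^0·-1^1·+1^3 = -1.
(a,b)_29: α=2, u≡8; β=1, v≡18 (mod 29); (8|29)=-1, (18|29)=-1; sign (−1)^0·-1^1·-1^2 = -1.
(a,b)_∞: sgn(385)=+, sgn(4495)=+, so +1.
(a,b)_31: α=2, u≡15; β=1, v≡30 (mod 31); (15|31)=-1, (30|31)=-1; sign (−1)^0·-1^1·-1^2 = -1.
(385, 4495 / ℚ) ramifies at {5, 11, 29, 31}: a division algebra.

[5, 11, 29, 31]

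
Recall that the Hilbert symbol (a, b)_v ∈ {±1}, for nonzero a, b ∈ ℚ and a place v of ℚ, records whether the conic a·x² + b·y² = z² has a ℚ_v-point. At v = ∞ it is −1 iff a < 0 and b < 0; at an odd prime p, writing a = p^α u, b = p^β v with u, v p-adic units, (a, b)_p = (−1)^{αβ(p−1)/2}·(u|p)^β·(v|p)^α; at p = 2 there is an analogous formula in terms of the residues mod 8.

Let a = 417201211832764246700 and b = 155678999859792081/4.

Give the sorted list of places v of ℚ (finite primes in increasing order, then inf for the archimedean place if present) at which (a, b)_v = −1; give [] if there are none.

[3, 43, 47, 53]

Mod squares: a ≡ 1214554307, b ≡ 62169. Check v ∈ {∞, 2, 3, 5, 17, 23, 29, 43, 47, 53}.
v=2: v_2(a)=2, v_2(b)=-2; units ≡ 3, 1 (mod 8); ε·ε+αω+βω = 1·0+2·0+-2·1 ≡ 0  ⇒  (a,b)_2 = +1.
v=23: a=23^1·(≡21), b=23^1·(≡4) mod 23; (21|23)=-1, (4|23)=+1; (−1)^{1·1·11}·(-1)^1·(+1)^1 = +1.
v=5: a=5^2·(≡3), b=5^0·(≡4) mod 5; (3|5)=-1, (4|5)=+1; (−1)^{2·0·2}·(-1)^0·(+1)^2 = +1.
v=29: a=29^3·(≡15), b=29^2·(≡13) mod 29; (15|29)=-1, (13|29)=+1; (−1)^{3·2·14}·(-1)^2·(+1)^3 = +1.
v=∞: 1214554307 > 0 and 62169 > 0  ⇒  (a,b)_∞ = +1.
v=17: a=17^1·(≡4), b=17^1·(≡2) mod 17; (4|17)=+1, (2|17)=+1; (−1)^{1·1·8}·(+1)^1·(+1)^1 = +1.
v=47: a=47^3·(≡13), b=47^2·(≡26) mod 47; (13|47)=-1, (26|47)=-1; (−1)^{3·2·23}·(-1)^2·(-1)^3 = -1.
v=43: a=43^3·(≡39), b=43^2·(≡8) mod 43; (39|43)=-1, (8|43)=-1; (−1)^{3·2·21}·(-1)^2·(-1)^3 = -1.
v=53: a=53^1·(≡30), b=53^1·(≡52) mod 53; (30|53)=-1, (52|53)=+1; (−1)^{1·1·26}·(-1)^1·(+1)^1 = -1.
v=3: a=3^0·(≡2), b=3^7·(≡2) mod 3; (2|3)=-1, (2|3)=-1; (−1)^{0·7·1}·(-1)^7·(-1)^0 = -1.
Ram(1214554307, 62169) = {3, 43, 47, 53}; no ℚ_3-point on the conic.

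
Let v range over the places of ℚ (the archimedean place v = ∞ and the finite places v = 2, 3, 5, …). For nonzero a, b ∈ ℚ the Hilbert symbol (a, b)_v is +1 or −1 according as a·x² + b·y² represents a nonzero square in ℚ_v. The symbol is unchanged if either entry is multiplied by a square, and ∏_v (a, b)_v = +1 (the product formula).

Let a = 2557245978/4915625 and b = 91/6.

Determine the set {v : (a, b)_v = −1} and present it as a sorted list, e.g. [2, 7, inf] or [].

(a, b) ≡ (2730, 546) mod (ℚ^×)²; places V = {2, 3, 5, 7, 11, 13, 17, ∞}.
(a,b)_5: α=-5, u≡1; β=0, v≡1 (mod 5); (1|5)=+1, (1|5)=+1; sign (−1)^0·+1^0·+1^-5 = +1.
(a,b)_∞: sgn(2730)=+, sgn(546)=+, so +1.
(a,b)_7: α=1, u≡3; β=1, v≡1 (mod 7); (3|7)=-1, (1|7)=+1; sign (−1)^1·-1^1·+1^1 = +1.
(a,b)_17: α=4, u≡5; β=0, v≡1 (mod 17); (5|17)=-1, (1|17)=+1; sign (−1)^0·-1^0·+1^4 = +1.
(a,b)_3: α=7, u≡1; β=-1, v≡2 (mod 3); (1|3)=+1, (2|3)=-1; sign (−1)^1·+1^-1·-1^7 = +1.
(a,b)_11: α=-2, u≡6; β=0, v≡6 (mod 11); (6|11)=-1, (6|11)=-1; sign (−1)^0·-1^0·-1^-2 = +1.
(a,b)_2: α=1, β=-1; u≡5, v≡1 (mod 8); ε(u)ε(v)=0·0, αω(v)=1·0, βω(u)=-1·1; sum ≡ 1  ⇒  -1.
(a,b)_13: α=-1, u≡2; β=1, v≡12 (mod 13); (2|13)=-1, (12|13)=+1; sign (−1)^0·-1^1·+1^-1 = -1.
(2730, 546 / ℚ) ramifies at {2, 13}: a division algebra.

[2, 13]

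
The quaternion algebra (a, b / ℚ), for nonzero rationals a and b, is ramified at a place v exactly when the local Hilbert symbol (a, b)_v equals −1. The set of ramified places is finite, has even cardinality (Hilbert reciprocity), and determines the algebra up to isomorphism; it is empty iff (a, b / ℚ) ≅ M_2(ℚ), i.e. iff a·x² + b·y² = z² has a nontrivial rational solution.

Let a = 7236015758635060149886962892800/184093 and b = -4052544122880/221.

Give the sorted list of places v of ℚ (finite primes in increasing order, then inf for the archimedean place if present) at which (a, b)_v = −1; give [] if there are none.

(a, b) ≡ (282854, -13139555) mod (ℚ^×)²; places V = {2, 3, 5, 7, 11, 13, 17, 23, 43, 47, ∞}.
(a,b)_2: α=23, β=12; u≡3, v≡5 (mod 8); ε(u)ε(v)=1·0, αω(v)=23·1, βω(u)=12·1; sum ≡ 1  ⇒  -1.
(a,b)_∞: sgn(282854)=+, sgn(-13139555)=−, so +1.
(a,b)_47: α=2, u≡2; β=1, v≡41 (mod 47); (2|47)=+1, (41|47)=-1; sign (−1)^0·+1^1·-1^2 = +1.
(a,b)_3: α=8, u≡2; β=2, v≡1 (mod 3); (2|3)=-1, (1|3)=+1; sign (−1)^0·-1^2·+1^8 = +1.
(a,b)_17: α=-2, u≡2; β=-1, v≡3 (mod 17); (2|17)=+1, (3|17)=-1; sign (−1)^0·+1^-1·-1^-2 = +1.
(a,b)_13: α=-1, u≡12; β=-1, v≡5 (mod 13); (12|13)=+1, (5|13)=-1; sign (−1)^0·+1^-1·-1^-1 = -1.
(a,b)_23: α=3, u≡16; β=1, v≡1 (mod 23); (16|23)=+1, (1|23)=+1; sign (−1)^1·+1^1·+1^3 = -1.
(a,b)_7: α=-2, u≡6; β=0, v≡5 (mod 7); (6|7)=-1, (5|7)=-1; sign (−1)^0·-1^0·-1^-2 = +1.
(a,b)_11: α=3, u≡8; β=1, v≡10 (mod 11); (8|11)=-1, (10|11)=-1; sign (−1)^1·-1^1·-1^3 = -1.
(a,b)_43: α=5, u≡39; β=2, v≡16 (mod 43); (39|43)=-1, (16|43)=+1; sign (−1)^0·-1^2·+1^5 = +1.
(a,b)_5: α=2, u≡4; β=1, v≡4 (mod 5); (4|5)=+1, (4|5)=+1; sign (−1)^0·+1^1·+1^2 = +1.
Ram(282854, -13139555) = {2, 11, 13, 23}; no ℚ_2-point on the conic.

[2, 11, 13, 23]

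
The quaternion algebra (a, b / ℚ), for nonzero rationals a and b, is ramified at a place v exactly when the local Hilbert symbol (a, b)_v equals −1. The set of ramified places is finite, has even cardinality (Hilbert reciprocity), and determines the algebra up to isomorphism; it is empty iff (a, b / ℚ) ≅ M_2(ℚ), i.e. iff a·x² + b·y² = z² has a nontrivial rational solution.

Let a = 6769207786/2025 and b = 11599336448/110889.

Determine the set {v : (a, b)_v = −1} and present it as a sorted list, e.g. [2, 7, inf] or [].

[2, 23]

Mod squares: a ≡ 874, b ≡ 437. Check v ∈ {∞, 2, 3, 5, 7, 11, 19, 23, 37}.
v=7: a=7^0·(≡6), b=7^2·(≡5) mod 7; (6|7)=-1, (5|7)=-1; (−1)^{0·2·3}·(-1)^2·(-1)^0 = +1.
v=11: a=11^4·(≡5), b=11^0·(≡2) mod 11; (5|11)=+1, (2|11)=-1; (−1)^{4·0·5}·(+1)^0·(-1)^4 = +1.
v=23: a=23^3·(≡11), b=23^3·(≡22) mod 23; (11|23)=-1, (22|23)=-1; (−1)^{3·3·11}·(-1)^3·(-1)^3 = -1.
v=∞: 874 > 0 and 437 > 0  ⇒  (a,b)_∞ = +1.
v=37: a=37^0·(≡23), b=37^-2·(≡30) mod 37; (23|37)=-1, (30|37)=+1; (−1)^{0·-2·18}·(-1)^-2·(+1)^0 = +1.
v=2: v_2(a)=1, v_2(b)=10; units ≡ 5, 5 (mod 8); ε·ε+αω+βω = 0·0+1·1+10·1 ≡ 1  ⇒  (a,b)_2 = -1.
v=3: a=3^-4·(≡1), b=3^-4·(≡2) mod 3; (1|3)=+1, (2|3)=-1; (−1)^{-4·-4·1}·(+1)^-4·(-1)^-4 = +1.
v=5: a=5^-2·(≡1), b=5^0·(≡2) mod 5; (1|5)=+1, (2|5)=-1; (−1)^{-2·0·2}·(+1)^0·(-1)^-2 = +1.
v=19: a=19^1·(≡14), b=19^1·(≡11) mod 19; (14|19)=-1, (11|19)=+1; (−1)^{1·1·9}·(-1)^1·(+1)^1 = +1.
|Ram(874, 437)| = 2, even; anisotropic at {2, 23}.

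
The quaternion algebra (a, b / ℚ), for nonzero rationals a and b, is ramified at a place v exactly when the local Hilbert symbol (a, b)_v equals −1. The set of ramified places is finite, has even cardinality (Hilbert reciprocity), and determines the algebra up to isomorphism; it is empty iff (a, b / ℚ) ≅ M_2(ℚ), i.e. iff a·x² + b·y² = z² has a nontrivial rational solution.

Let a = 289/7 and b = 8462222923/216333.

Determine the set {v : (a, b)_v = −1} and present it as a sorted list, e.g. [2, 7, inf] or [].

[2, 11, 13, 17]

Mod squares: a ≡ 7, b ≡ 2431. Check v ∈ {∞, 2, 3, 7, 11, 13, 17, 31, 43}.
v=31: a=31^0·(≡28), b=31^4·(≡26) mod 31; (28|31)=+1, (26|31)=-1; (−1)^{0·4·15}·(+1)^4·(-1)^0 = +1.
v=2: v_2(a)=0, v_2(b)=0; units ≡ 7, 7 (mod 8); ε·ε+αω+βω = 1·1+0·0+0·0 ≡ 1  ⇒  (a,b)_2 = -1.
v=∞: 7 > 0 and 2431 > 0  ⇒  (a,b)_∞ = +1.
v=17: a=17^2·(≡5), b=17^1·(≡11) mod 17; (5|17)=-1, (11|17)=-1; (−1)^{2·1·8}·(-1)^1·(-1)^2 = -1.
v=13: a=13^0·(≡6), b=13^-1·(≡11) mod 13; (6|13)=-1, (11|13)=-1; (−1)^{0·-1·6}·(-1)^-1·(-1)^0 = -1.
v=3: a=3^0·(≡1), b=3^-2·(≡1) mod 3; (1|3)=+1, (1|3)=+1; (−1)^{0·-2·1}·(+1)^-2·(+1)^0 = +1.
v=7: a=7^-1·(≡2), b=7^2·(≡4) mod 7; (2|7)=+1, (4|7)=+1; (−1)^{-1·2·3}·(+1)^2·(+1)^-1 = +1.
v=11: a=11^0·(≡2), b=11^1·(≡1) mod 11; (2|11)=-1, (1|11)=+1; (−1)^{0·1·5}·(-1)^1·(+1)^0 = -1.
v=43: a=43^0·(≡29), b=43^-2·(≡11) mod 43; (29|43)=-1, (11|43)=+1; (−1)^{0·-2·21}·(-1)^-2·(+1)^0 = +1.
(7, 2431 / ℚ) ramifies at {2, 11, 13, 17}: a division algebra.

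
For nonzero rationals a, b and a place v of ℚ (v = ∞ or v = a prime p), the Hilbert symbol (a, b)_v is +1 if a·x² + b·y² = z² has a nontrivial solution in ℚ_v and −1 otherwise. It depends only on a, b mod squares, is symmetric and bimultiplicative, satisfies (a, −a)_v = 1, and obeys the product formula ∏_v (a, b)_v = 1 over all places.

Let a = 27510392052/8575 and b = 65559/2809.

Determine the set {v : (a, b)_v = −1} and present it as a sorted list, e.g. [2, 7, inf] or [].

[2, 13]

Mod squares: a ≡ 91, b ≡ 39. Check v ∈ {∞, 2, 3, 5, 7, 11, 13, 17, 41, 53}.
v=3: a=3^2·(≡1), b=3^1·(≡1) mod 3; (1|3)=+1, (1|3)=+1; (−1)^{2·1·1}·(+1)^1·(+1)^2 = +1.
v=5: a=5^-2·(≡4), b=5^0·(≡1) mod 5; (4|5)=+1, (1|5)=+1; (−1)^{-2·0·2}·(+1)^0·(+1)^-2 = +1.
v=2: v_2(a)=2, v_2(b)=0; units ≡ 3, 7 (mod 8); ε·ε+αω+βω = 1·1+2·0+0·1 ≡ 1  ⇒  (a,b)_2 = -1.
v=∞: 91 > 0 and 39 > 0  ⇒  (a,b)_∞ = +1.
v=7: a=7^-3·(≡6), b=7^0·(≡2) mod 7; (6|7)=-1, (2|7)=+1; (−1)^{-3·0·3}·(-1)^0·(+1)^-3 = +1.
v=41: a=41^2·(≡16), b=41^2·(≡37) mod 41; (16|41)=+1, (37|41)=+1; (−1)^{2·2·20}·(+1)^2·(+1)^2 = +1.
v=53: a=53^0·(≡29), b=53^-2·(≡51) mod 53; (29|53)=+1, (51|53)=-1; (−1)^{0·-2·26}·(+1)^-2·(-1)^0 = +1.
v=13: a=13^1·(≡8), b=13^1·(≡12) mod 13; (8|13)=-1, (12|13)=+1; (−1)^{1·1·6}·(-1)^1·(+1)^1 = -1.
v=11: a=11^2·(≡5), b=11^0·(≡8) mod 11; (5|11)=+1, (8|11)=-1; (−1)^{2·0·5}·(+1)^0·(-1)^2 = +1.
v=17: a=17^2·(≡7), b=17^0·(≡6) mod 17; (7|17)=-1, (6|17)=-1; (−1)^{2·0·8}·(-1)^0·(-1)^2 = +1.
|Ram(91, 39)| = 2, even; anisotropic at {2, 13}.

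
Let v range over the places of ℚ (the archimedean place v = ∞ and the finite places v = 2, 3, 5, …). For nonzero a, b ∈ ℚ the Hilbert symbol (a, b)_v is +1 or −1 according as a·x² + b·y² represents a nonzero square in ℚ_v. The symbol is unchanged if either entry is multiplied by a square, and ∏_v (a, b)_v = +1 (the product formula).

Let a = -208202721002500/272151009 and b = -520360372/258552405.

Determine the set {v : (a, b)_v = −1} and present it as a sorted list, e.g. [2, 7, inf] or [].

[2, 7, 29, inf]

Mod squares: a ≡ -65569, b ≡ -665. Check v ∈ {∞, 2, 3, 5, 7, 13, 17, 19, 23, 29, 43, 47}.
v=7: a=7^5·(≡6), b=7^1·(≡3) mod 7; (6|7)=-1, (3|7)=-1; (−1)^{5·1·3}·(-1)^1·(-1)^5 = -1.
v=19: a=19^1·(≡6), b=19^1·(≡8) mod 19; (6|19)=+1, (8|19)=-1; (−1)^{1·1·9}·(+1)^1·(-1)^1 = +1.
v=13: a=13^-2·(≡3), b=13^0·(≡2) mod 13; (3|13)=+1, (2|13)=-1; (−1)^{-2·0·6}·(+1)^0·(-1)^-2 = +1.
v=5: a=5^4·(≡4), b=5^-1·(≡3) mod 5; (4|5)=+1, (3|5)=-1; (−1)^{4·-1·2}·(+1)^-1·(-1)^4 = +1.
v=47: a=47^-2·(≡31), b=47^-2·(≡43) mod 47; (31|47)=-1, (43|47)=-1; (−1)^{-2·-2·23}·(-1)^-2·(-1)^-2 = +1.
v=∞: -65569 < 0 and -665 < 0  ⇒  (a,b)_∞ = -1.
v=2: v_2(a)=2, v_2(b)=2; units ≡ 7, 7 (mod 8); ε·ε+αω+βω = 1·1+2·0+2·0 ≡ 1  ⇒  (a,b)_2 = -1.
v=17: a=17^1·(≡9), b=17^-2·(≡2) mod 17; (9|17)=+1, (2|17)=+1; (−1)^{1·-2·8}·(+1)^-2·(+1)^1 = +1.
v=43: a=43^0·(≡25), b=43^2·(≡13) mod 43; (25|43)=+1, (13|43)=+1; (−1)^{0·2·21}·(+1)^2·(+1)^0 = +1.
v=23: a=23^2·(≡16), b=23^2·(≡2) mod 23; (16|23)=+1, (2|23)=+1; (−1)^{2·2·11}·(+1)^2·(+1)^2 = +1.
v=3: a=3^-6·(≡2), b=3^-4·(≡1) mod 3; (2|3)=-1, (1|3)=+1; (−1)^{-6·-4·1}·(-1)^-4·(+1)^-6 = +1.
v=29: a=29^1·(≡6), b=29^0·(≡11) mod 29; (6|29)=+1, (11|29)=-1; (−1)^{1·0·14}·(+1)^0·(-1)^1 = -1.
|Ram(-65569, -665)| = 4, even; anisotropic at {2, 7, 29, ∞}.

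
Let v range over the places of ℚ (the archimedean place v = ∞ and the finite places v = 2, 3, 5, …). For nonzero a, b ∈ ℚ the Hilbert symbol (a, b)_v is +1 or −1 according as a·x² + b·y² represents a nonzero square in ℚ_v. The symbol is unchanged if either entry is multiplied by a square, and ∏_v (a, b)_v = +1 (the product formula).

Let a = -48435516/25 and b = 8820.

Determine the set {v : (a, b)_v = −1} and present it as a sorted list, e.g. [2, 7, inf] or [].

[3, 17, 23, 37]

Mod squares: a ≡ -1345431, b ≡ 5. Check v ∈ {∞, 2, 3, 5, 7, 17, 23, 31, 37}.
v=3: a=3^3·(≡2), b=3^2·(≡2) mod 3; (2|3)=-1, (2|3)=-1; (−1)^{3·2·1}·(-1)^2·(-1)^3 = -1.
v=5: a=5^-2·(≡4), b=5^1·(≡4) mod 5; (4|5)=+1, (4|5)=+1; (−1)^{-2·1·2}·(+1)^1·(+1)^-2 = +1.
v=17: a=17^1·(≡15), b=17^0·(≡14) mod 17; (15|17)=+1, (14|17)=-1; (−1)^{1·0·8}·(+1)^0·(-1)^1 = -1.
v=2: v_2(a)=2, v_2(b)=2; units ≡ 1, 5 (mod 8); ε·ε+αω+βω = 0·0+2·1+2·0 ≡ 0  ⇒  (a,b)_2 = +1.
v=37: a=37^1·(≡13), b=37^0·(≡14) mod 37; (13|37)=-1, (14|37)=-1; (−1)^{1·0·18}·(-1)^0·(-1)^1 = -1.
v=7: a=7^0·(≡1), b=7^2·(≡5) mod 7; (1|7)=+1, (5|7)=-1; (−1)^{0·2·3}·(+1)^2·(-1)^0 = +1.
v=31: a=31^1·(≡6), b=31^0·(≡16) mod 31; (6|31)=-1, (16|31)=+1; (−1)^{1·0·15}·(-1)^0·(+1)^1 = +1.
v=∞: -1345431 < 0 and 5 > 0  ⇒  (a,b)_∞ = +1.
v=23: a=23^1·(≡17), b=23^0·(≡11) mod 23; (17|23)=-1, (11|23)=-1; (−1)^{1·0·11}·(-1)^0·(-1)^1 = -1.
(-1345431, 5 / ℚ) ramifies at {3, 17, 23, 37}: a division algebra.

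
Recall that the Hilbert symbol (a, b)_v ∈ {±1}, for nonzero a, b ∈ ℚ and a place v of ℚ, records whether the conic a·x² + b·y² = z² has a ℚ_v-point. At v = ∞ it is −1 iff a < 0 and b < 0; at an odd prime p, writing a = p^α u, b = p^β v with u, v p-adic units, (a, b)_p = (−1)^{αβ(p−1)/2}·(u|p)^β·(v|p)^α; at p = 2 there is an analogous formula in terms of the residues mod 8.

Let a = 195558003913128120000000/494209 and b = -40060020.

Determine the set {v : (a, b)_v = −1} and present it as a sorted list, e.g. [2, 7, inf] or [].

[7, 29]

(a, b) ≡ (6670, -10015005) mod (ℚ^×)²; places V = {2, 3, 5, 7, 11, 13, 19, 23, 29, 37, 41, ∞}.
(a,b)_13: α=0, u≡4; β=1, v≡6 (mod 13); (4|13)=+1, (6|13)=-1; sign (−1)^0·+1^1·-1^0 = +1.
(a,b)_5: α=7, u≡4; β=1, v≡1 (mod 5); (4|5)=+1, (1|5)=+1; sign (−1)^0·+1^1·+1^7 = +1.
(a,b)_∞: sgn(6670)=+, sgn(-10015005)=−, so +1.
(a,b)_37: α=-2, u≡9; β=0, v≡28 (mod 37); (9|37)=+1, (28|37)=+1; sign (−1)^0·+1^0·+1^-2 = +1.
(a,b)_41: α=2, u≡35; β=0, v≡14 (mod 41); (35|41)=-1, (14|41)=-1; sign (−1)^0·-1^0·-1^2 = +1.
(a,b)_19: α=-2, u≡17; β=0, v≡17 (mod 19); (17|19)=+1, (17|19)=+1; sign (−1)^0·+1^0·+1^-2 = +1.
(a,b)_3: α=4, u≡1; β=1, v≡2 (mod 3); (1|3)=+1, (2|3)=-1; sign (−1)^0·+1^1·-1^4 = +1.
(a,b)_2: α=9, β=2; u≡7, v≡3 (mod 8); ε(u)ε(v)=1·1, αω(v)=9·1, βω(u)=2·0; sum ≡ 0  ⇒  +1.
(a,b)_11: α=2, u≡9; β=1, v≡5 (mod 11); (9|11)=+1, (5|11)=+1; sign (−1)^0·+1^1·+1^2 = +1.
(a,b)_23: α=3, u≡10; β=1, v≡4 (mod 23); (10|23)=-1, (4|23)=+1; sign (−1)^1·-1^1·+1^3 = +1.
(a,b)_7: α=0, u≡6; β=1, v≡4 (mod 7); (6|7)=-1, (4|7)=+1; sign (−1)^0·-1^1·+1^0 = -1.
(a,b)_29: α=3, u≡8; β=1, v≡6 (mod 29); (8|29)=-1, (6|29)=+1; sign (−1)^0·-1^1·+1^3 = -1.
Ram(6670, -10015005) = {7, 29}; no ℚ_7-point on the conic.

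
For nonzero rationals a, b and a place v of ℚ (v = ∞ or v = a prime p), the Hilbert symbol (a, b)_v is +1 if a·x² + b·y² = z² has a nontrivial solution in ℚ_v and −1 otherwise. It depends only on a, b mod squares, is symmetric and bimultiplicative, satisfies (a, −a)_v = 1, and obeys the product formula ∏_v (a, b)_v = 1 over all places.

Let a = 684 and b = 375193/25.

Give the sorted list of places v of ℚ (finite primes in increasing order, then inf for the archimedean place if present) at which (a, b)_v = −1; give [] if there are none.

[13, 19]

Mod squares: a ≡ 19, b ≡ 7657. Check v ∈ {∞, 2, 3, 5, 7, 13, 19, 31}.
v=∞: 19 > 0 and 7657 > 0  ⇒  (a,b)_∞ = +1.
v=31: a=31^0·(≡2), b=31^1·(≡3) mod 31; (2|31)=+1, (3|31)=-1; (−1)^{0·1·15}·(+1)^1·(-1)^0 = +1.
v=5: a=5^0·(≡4), b=5^-2·(≡3) mod 5; (4|5)=+1, (3|5)=-1; (−1)^{0·-2·2}·(+1)^-2·(-1)^0 = +1.
v=7: a=7^0·(≡5), b=7^2·(≡5) mod 7; (5|7)=-1, (5|7)=-1; (−1)^{0·2·3}·(-1)^2·(-1)^0 = +1.
v=3: a=3^2·(≡1), b=3^0·(≡1) mod 3; (1|3)=+1, (1|3)=+1; (−1)^{2·0·1}·(+1)^0·(+1)^2 = +1.
v=13: a=13^0·(≡8), b=13^1·(≡12) mod 13; (8|13)=-1, (12|13)=+1; (−1)^{0·1·6}·(-1)^1·(+1)^0 = -1.
v=2: v_2(a)=2, v_2(b)=0; units ≡ 3, 1 (mod 8); ε·ε+αω+βω = 1·0+2·0+0·1 ≡ 0  ⇒  (a,b)_2 = +1.
v=19: a=19^1·(≡17), b=19^1·(≡1) mod 19; (17|19)=+1, (1|19)=+1; (−1)^{1·1·9}·(+1)^1·(+1)^1 = -1.
(19, 7657 / ℚ) ramifies at {13, 19}: a division algebra.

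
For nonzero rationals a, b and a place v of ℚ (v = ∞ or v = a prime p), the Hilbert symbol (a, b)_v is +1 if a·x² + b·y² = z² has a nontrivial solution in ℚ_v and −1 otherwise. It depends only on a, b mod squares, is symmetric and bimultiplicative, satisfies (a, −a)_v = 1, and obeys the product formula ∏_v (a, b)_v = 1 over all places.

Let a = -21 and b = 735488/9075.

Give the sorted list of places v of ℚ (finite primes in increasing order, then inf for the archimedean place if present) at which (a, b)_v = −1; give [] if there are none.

Mod squares: a ≡ -21, b ≡ 51. Check v ∈ {∞, 2, 3, 5, 7, 11, 13, 17}.
v=5: a=5^0·(≡4), b=5^-2·(≡1) mod 5; (4|5)=+1, (1|5)=+1; (−1)^{0·-2·2}·(+1)^-2·(+1)^0 = +1.
v=11: a=11^0·(≡1), b=11^-2·(≡8) mod 11; (1|11)=+1, (8|11)=-1; (−1)^{0·-2·5}·(+1)^-2·(-1)^0 = +1.
v=7: a=7^1·(≡4), b=7^0·(≡4) mod 7; (4|7)=+1, (4|7)=+1; (−1)^{1·0·3}·(+1)^0·(+1)^1 = +1.
v=2: v_2(a)=0, v_2(b)=8; units ≡ 3, 3 (mod 8); ε·ε+αω+βω = 1·1+0·1+8·1 ≡ 1  ⇒  (a,b)_2 = -1.
v=17: a=17^0·(≡13), b=17^1·(≡6) mod 17; (13|17)=+1, (6|17)=-1; (−1)^{0·1·8}·(+1)^1·(-1)^0 = +1.
v=∞: -21 < 0 and 51 > 0  ⇒  (a,b)_∞ = +1.
v=13: a=13^0·(≡5), b=13^2·(≡10) mod 13; (5|13)=-1, (10|13)=+1; (−1)^{0·2·6}·(-1)^2·(+1)^0 = +1.
v=3: a=3^1·(≡2), b=3^-1·(≡2) mod 3; (2|3)=-1, (2|3)=-1; (−1)^{1·-1·1}·(-1)^-1·(-1)^1 = -1.
Ram(-21, 51) = {2, 3}; no ℚ_2-point on the conic.

[2, 3]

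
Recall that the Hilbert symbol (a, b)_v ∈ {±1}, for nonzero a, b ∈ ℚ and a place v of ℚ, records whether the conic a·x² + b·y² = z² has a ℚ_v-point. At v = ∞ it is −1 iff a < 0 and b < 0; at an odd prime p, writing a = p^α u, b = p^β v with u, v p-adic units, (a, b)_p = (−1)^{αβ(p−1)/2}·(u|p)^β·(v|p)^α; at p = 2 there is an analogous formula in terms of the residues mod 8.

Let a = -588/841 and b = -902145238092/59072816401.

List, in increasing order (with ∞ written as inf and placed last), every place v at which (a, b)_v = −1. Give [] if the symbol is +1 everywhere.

[23, inf]

(a, b) ≡ (-3, -483) mod (ℚ^×)²; places V = {2, 3, 7, 17, 23, 29, ∞}.
(a,b)_17: α=0, u≡3; β=-4, v≡11 (mod 17); (3|17)=-1, (11|17)=-1; sign (−1)^0·-1^-4·-1^0 = +1.
(a,b)_23: α=0, u≡22; β=1, v≡18 (mod 23); (22|23)=-1, (18|23)=+1; sign (−1)^0·-1^1·+1^0 = -1.
(a,b)_2: α=2, β=2; u≡5, v≡5 (mod 8); ε(u)ε(v)=0·0, αω(v)=2·1, βω(u)=2·1; sum ≡ 0  ⇒  +1.
(a,b)_7: α=2, u≡2; β=9, v≡4 (mod 7); (2|7)=+1, (4|7)=+1; sign (−1)^0·+1^9·+1^2 = +1.
(a,b)_3: α=1, u≡2; β=5, v≡1 (mod 3); (2|3)=-1, (1|3)=+1; sign (−1)^1·-1^5·+1^1 = +1.
(a,b)_∞: sgn(-3)=−, sgn(-483)=−, so -1.
(a,b)_29: α=-2, u≡21; β=-4, v≡2 (mod 29); (21|29)=-1, (2|29)=-1; sign (−1)^0·-1^-4·-1^-2 = +1.
(-3, -483 / ℚ) ramifies at {23, ∞}: a division algebra.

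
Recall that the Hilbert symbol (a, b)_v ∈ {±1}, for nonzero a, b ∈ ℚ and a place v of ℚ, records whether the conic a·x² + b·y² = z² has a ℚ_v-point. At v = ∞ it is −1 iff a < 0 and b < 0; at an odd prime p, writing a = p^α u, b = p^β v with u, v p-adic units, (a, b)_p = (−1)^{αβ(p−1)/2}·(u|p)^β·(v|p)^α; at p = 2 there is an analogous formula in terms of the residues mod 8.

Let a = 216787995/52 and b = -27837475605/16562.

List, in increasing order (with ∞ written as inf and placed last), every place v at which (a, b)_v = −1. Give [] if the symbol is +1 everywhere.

[2, 3, 13, 19]

Mod squares: a ≡ 25415, b ≡ -9690. Check v ∈ {∞, 2, 3, 5, 7, 13, 17, 19, 23, 37, 47}.
v=∞: 25415 > 0 and -9690 < 0  ⇒  (a,b)_∞ = +1.
v=19: a=19^0·(≡2), b=19^1·(≡12) mod 19; (2|19)=-1, (12|19)=-1; (−1)^{0·1·9}·(-1)^1·(-1)^0 = -1.
v=23: a=23^1·(≡16), b=23^0·(≡8) mod 23; (16|23)=+1, (8|23)=+1; (−1)^{1·0·11}·(+1)^0·(+1)^1 = +1.
v=47: a=47^0·(≡5), b=47^2·(≡33) mod 47; (5|47)=-1, (33|47)=-1; (−1)^{0·2·23}·(-1)^2·(-1)^0 = +1.
v=3: a=3^4·(≡2), b=3^3·(≡1) mod 3; (2|3)=-1, (1|3)=+1; (−1)^{4·3·1}·(-1)^3·(+1)^4 = -1.
v=5: a=5^1·(≡2), b=5^1·(≡2) mod 5; (2|5)=-1, (2|5)=-1; (−1)^{1·1·2}·(-1)^1·(-1)^1 = +1.
v=2: v_2(a)=-2, v_2(b)=-1; units ≡ 7, 3 (mod 8); ε·ε+αω+βω = 1·1+-2·1+-1·0 ≡ 1  ⇒  (a,b)_2 = -1.
v=13: a=13^-1·(≡2), b=13^-2·(≡5) mod 13; (2|13)=-1, (5|13)=-1; (−1)^{-1·-2·6}·(-1)^-2·(-1)^-1 = -1.
v=17: a=17^1·(≡8), b=17^3·(≡8) mod 17; (8|17)=+1, (8|17)=+1; (−1)^{1·3·8}·(+1)^3·(+1)^1 = +1.
v=37: a=37^2·(≡12), b=37^0·(≡12) mod 37; (12|37)=+1, (12|37)=+1; (−1)^{2·0·18}·(+1)^0·(+1)^2 = +1.
v=7: a=7^0·(≡6), b=7^-2·(≡6) mod 7; (6|7)=-1, (6|7)=-1; (−1)^{0·-2·3}·(-1)^-2·(-1)^0 = +1.
|Ram(25415, -9690)| = 4, even; anisotropic at {2, 3, 13, 19}.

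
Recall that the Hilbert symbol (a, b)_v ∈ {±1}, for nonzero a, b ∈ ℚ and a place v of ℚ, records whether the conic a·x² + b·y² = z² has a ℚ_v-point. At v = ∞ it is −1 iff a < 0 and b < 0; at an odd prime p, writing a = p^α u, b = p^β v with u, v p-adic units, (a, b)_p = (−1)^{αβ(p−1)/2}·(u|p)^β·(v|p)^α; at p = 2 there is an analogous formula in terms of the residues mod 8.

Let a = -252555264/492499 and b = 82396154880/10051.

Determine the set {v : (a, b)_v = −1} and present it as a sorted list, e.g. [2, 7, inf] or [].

[13, 19, 29, 31]

(a, b) ≡ (-130169, 18874505) mod (ℚ^×)²; places V = {2, 3, 5, 7, 13, 17, 19, 23, 29, 31, ∞}.
(a,b)_29: α=0, u≡8; β=1, v≡27 (mod 29); (8|29)=-1, (27|29)=-1; sign (−1)^0·-1^1·-1^0 = -1.
(a,b)_7: α=-2, u≡3; β=0, v≡3 (mod 7); (3|7)=-1, (3|7)=-1; sign (−1)^0·-1^0·-1^-2 = +1.
(a,b)_5: α=0, u≡4; β=1, v≡1 (mod 5); (4|5)=+1, (1|5)=+1; sign (−1)^0·+1^1·+1^0 = +1.
(a,b)_31: α=1, u≡21; β=1, v≡11 (mod 31); (21|31)=-1, (11|31)=-1; sign (−1)^1·-1^1·-1^1 = -1.
(a,b)_2: α=12, β=10; u≡7, v≡1 (mod 8); ε(u)ε(v)=1·0, αω(v)=12·0, βω(u)=10·0; sum ≡ 0  ⇒  +1.
(a,b)_23: α=-2, u≡7; β=-2, v≡20 (mod 23); (7|23)=-1, (20|23)=-1; sign (−1)^0·-1^-2·-1^-2 = +1.
(a,b)_3: α=2, u≡1; β=4, v≡2 (mod 3); (1|3)=+1, (2|3)=-1; sign (−1)^0·+1^4·-1^2 = +1.
(a,b)_19: α=-1, u≡14; β=-1, v≡3 (mod 19); (14|19)=-1, (3|19)=-1; sign (−1)^1·-1^-1·-1^-1 = -1.
(a,b)_17: α=1, u≡12; β=1, v≡10 (mod 17); (12|17)=-1, (10|17)=-1; sign (−1)^0·-1^1·-1^1 = +1.
(a,b)_13: α=1, u≡4; β=1, v≡2 (mod 13); (4|13)=+1, (2|13)=-1; sign (−1)^0·+1^1·-1^1 = -1.
(a,b)_∞: sgn(-130169)=−, sgn(18874505)=+, so +1.
Ram(-130169, 18874505) = {13, 19, 29, 31}; no ℚ_13-point on the conic.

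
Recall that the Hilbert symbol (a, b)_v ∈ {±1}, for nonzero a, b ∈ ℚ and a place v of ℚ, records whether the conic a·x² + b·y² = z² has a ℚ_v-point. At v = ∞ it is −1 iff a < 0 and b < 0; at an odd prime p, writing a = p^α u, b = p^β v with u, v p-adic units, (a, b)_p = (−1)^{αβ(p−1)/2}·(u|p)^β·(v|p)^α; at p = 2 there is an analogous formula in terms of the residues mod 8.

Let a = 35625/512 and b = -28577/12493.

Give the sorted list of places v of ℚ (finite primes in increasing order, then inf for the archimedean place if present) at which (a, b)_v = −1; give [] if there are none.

[2, 17]

Mod squares: a ≡ 114, b ≡ -221. Check v ∈ {∞, 2, 3, 5, 13, 17, 19, 31, 41}.
v=19: a=19^1·(≡6), b=19^0·(≡17) mod 19; (6|19)=+1, (17|19)=+1; (−1)^{1·0·9}·(+1)^0·(+1)^1 = +1.
v=3: a=3^1·(≡2), b=3^0·(≡1) mod 3; (2|3)=-1, (1|3)=+1; (−1)^{1·0·1}·(-1)^0·(+1)^1 = +1.
v=5: a=5^4·(≡1), b=5^0·(≡1) mod 5; (1|5)=+1, (1|5)=+1; (−1)^{4·0·2}·(+1)^0·(+1)^4 = +1.
v=41: a=41^0·(≡8), b=41^2·(≡39) mod 41; (8|41)=+1, (39|41)=+1; (−1)^{0·2·20}·(+1)^2·(+1)^0 = +1.
v=17: a=17^0·(≡5), b=17^1·(≡16) mod 17; (5|17)=-1, (16|17)=+1; (−1)^{0·1·8}·(-1)^1·(+1)^0 = -1.
v=∞: 114 > 0 and -221 < 0  ⇒  (a,b)_∞ = +1.
v=13: a=13^0·(≡1), b=13^-1·(≡3) mod 13; (1|13)=+1, (3|13)=+1; (−1)^{0·-1·6}·(+1)^-1·(+1)^0 = +1.
v=2: v_2(a)=-9, v_2(b)=0; units ≡ 1, 3 (mod 8); ε·ε+αω+βω = 0·1+-9·1+0·0 ≡ 1  ⇒  (a,b)_2 = -1.
v=31: a=31^0·(≡12), b=31^-2·(≡29) mod 31; (12|31)=-1, (29|31)=-1; (−1)^{0·-2·15}·(-1)^-2·(-1)^0 = +1.
|Ram(114, -221)| = 2, even; anisotropic at {2, 17}.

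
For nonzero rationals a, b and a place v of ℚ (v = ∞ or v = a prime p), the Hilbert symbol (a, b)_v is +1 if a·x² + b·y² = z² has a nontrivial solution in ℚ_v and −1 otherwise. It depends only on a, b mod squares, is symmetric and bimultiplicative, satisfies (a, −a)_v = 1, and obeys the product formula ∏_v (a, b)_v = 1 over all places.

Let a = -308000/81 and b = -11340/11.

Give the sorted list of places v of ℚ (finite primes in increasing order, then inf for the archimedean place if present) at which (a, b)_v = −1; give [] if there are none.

[2, 5, 7, inf]

(a, b) ≡ (-770, -385) mod (ℚ^×)²; places V = {2, 3, 5, 7, 11, ∞}.
(a,b)_11: α=1, u≡7; β=-1, v≡1 (mod 11); (7|11)=-1, (1|11)=+1; sign (−1)^1·-1^-1·+1^1 = +1.
(a,b)_3: α=-4, u≡1; β=4, v≡2 (mod 3); (1|3)=+1, (2|3)=-1; sign (−1)^0·+1^4·-1^-4 = +1.
(a,b)_7: α=1, u≡4; β=1, v≡1 (mod 7); (4|7)=+1, (1|7)=+1; sign (−1)^1·+1^1·+1^1 = -1.
(a,b)_5: α=3, u≡1; β=1, v≡2 (mod 5); (1|5)=+1, (2|5)=-1; sign (−1)^0·+1^1·-1^3 = -1.
(a,b)_∞: sgn(-770)=−, sgn(-385)=−, so -1.
(a,b)_2: α=5, β=2; u≡7, v≡7 (mod 8); ε(u)ε(v)=1·1, αω(v)=5·0, βω(u)=2·0; sum ≡ 1  ⇒  -1.
(-770, -385 / ℚ) ramifies at {2, 5, 7, ∞}: a division algebra.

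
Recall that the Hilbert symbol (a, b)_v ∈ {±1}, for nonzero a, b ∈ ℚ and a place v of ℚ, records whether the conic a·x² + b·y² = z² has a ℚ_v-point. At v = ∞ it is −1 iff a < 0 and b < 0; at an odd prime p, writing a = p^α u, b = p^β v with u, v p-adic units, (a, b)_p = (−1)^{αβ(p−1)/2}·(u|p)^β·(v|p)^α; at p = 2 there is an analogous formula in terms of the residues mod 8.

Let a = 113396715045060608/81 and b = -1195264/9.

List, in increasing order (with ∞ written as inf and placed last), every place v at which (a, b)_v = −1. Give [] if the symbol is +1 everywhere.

Mod squares: a ≡ 79373, b ≡ -4669. Check v ∈ {∞, 2, 3, 7, 17, 23, 29}.
v=29: a=29^3·(≡2), b=29^1·(≡25) mod 29; (2|29)=-1, (25|29)=+1; (−1)^{3·1·14}·(-1)^1·(+1)^3 = -1.
v=17: a=17^1·(≡3), b=17^0·(≡12) mod 17; (3|17)=-1, (12|17)=-1; (−1)^{1·0·8}·(-1)^0·(-1)^1 = -1.
v=23: a=23^3·(≡12), b=23^1·(≡9) mod 23; (12|23)=+1, (9|23)=+1; (−1)^{3·1·11}·(+1)^1·(+1)^3 = -1.
v=3: a=3^-4·(≡2), b=3^-2·(≡2) mod 3; (2|3)=-1, (2|3)=-1; (−1)^{-4·-2·1}·(-1)^-2·(-1)^-4 = +1.
v=∞: 79373 > 0 and -4669 < 0  ⇒  (a,b)_∞ = +1.
v=7: a=7^3·(≡5), b=7^1·(≡3) mod 7; (5|7)=-1, (3|7)=-1; (−1)^{3·1·3}·(-1)^1·(-1)^3 = -1.
v=2: v_2(a)=16, v_2(b)=8; units ≡ 5, 3 (mod 8); ε·ε+αω+βω = 0·1+16·1+8·1 ≡ 0  ⇒  (a,b)_2 = +1.
|Ram(79373, -4669)| = 4, even; anisotropic at {7, 17, 23, 29}.

[7, 17, 23, 29]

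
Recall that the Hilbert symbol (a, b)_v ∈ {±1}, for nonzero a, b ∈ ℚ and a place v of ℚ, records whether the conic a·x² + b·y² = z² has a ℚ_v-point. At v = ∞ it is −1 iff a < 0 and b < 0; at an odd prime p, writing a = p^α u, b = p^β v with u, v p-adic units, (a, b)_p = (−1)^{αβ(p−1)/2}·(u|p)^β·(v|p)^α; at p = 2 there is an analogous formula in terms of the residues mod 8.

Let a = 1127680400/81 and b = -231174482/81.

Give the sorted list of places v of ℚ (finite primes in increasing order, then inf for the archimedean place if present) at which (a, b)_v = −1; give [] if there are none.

[7, 47]

(a, b) ≡ (2819201, -137522) mod (ℚ^×)²; places V = {2, 3, 5, 7, 11, 19, 41, 47, ∞}.
(a,b)_11: α=1, u≡2; β=1, v≡3 (mod 11); (2|11)=-1, (3|11)=+1; sign (−1)^1·-1^1·+1^1 = +1.
(a,b)_19: α=1, u≡13; β=1, v≡17 (mod 19); (13|19)=-1, (17|19)=+1; sign (−1)^1·-1^1·+1^1 = +1.
(a,b)_5: α=2, u≡1; β=0, v≡3 (mod 5); (1|5)=+1, (3|5)=-1; sign (−1)^0·+1^0·-1^2 = +1.
(a,b)_3: α=-4, u≡2; β=-4, v≡1 (mod 3); (2|3)=-1, (1|3)=+1; sign (−1)^0·-1^-4·+1^-4 = +1.
(a,b)_2: α=4, β=1; u≡1, v≡7 (mod 8); ε(u)ε(v)=0·1, αω(v)=4·0, βω(u)=1·0; sum ≡ 0  ⇒  +1.
(a,b)_47: α=1, u≡5; β=1, v≡26 (mod 47); (5|47)=-1, (26|47)=-1; sign (−1)^1·-1^1·-1^1 = -1.
(a,b)_7: α=1, u≡3; β=1, v≡6 (mod 7); (3|7)=-1, (6|7)=-1; sign (−1)^1·-1^1·-1^1 = -1.
(a,b)_∞: sgn(2819201)=+, sgn(-137522)=−, so +1.
(a,b)_41: α=1, u≡40; β=2, v≡8 (mod 41); (40|41)=+1, (8|41)=+1; sign (−1)^0·+1^2·+1^1 = +1.
|Ram(2819201, -137522)| = 2, even; anisotropic at {7, 47}.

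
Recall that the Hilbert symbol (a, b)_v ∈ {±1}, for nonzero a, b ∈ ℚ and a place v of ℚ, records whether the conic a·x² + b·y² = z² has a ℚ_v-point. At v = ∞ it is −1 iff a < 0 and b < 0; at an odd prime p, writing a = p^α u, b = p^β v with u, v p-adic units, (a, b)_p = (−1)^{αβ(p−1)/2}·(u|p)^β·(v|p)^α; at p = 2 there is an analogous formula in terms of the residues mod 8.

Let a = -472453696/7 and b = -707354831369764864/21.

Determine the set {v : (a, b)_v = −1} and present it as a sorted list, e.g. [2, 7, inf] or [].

[3, 7, 13, inf]

(a, b) ≡ (-7, -6006) mod (ℚ^×)²; places V = {2, 3, 7, 11, 13, 19, ∞}.
(a,b)_11: α=2, u≡4; β=5, v≡9 (mod 11); (4|11)=+1, (9|11)=+1; sign (−1)^0·+1^5·+1^2 = +1.
(a,b)_3: α=0, u≡2; β=-1, v≡2 (mod 3); (2|3)=-1, (2|3)=-1; sign (−1)^0·-1^-1·-1^0 = -1.
(a,b)_19: α=2, u≡14; β=2, v≡1 (mod 19); (14|19)=-1, (1|19)=+1; sign (−1)^0·-1^2·+1^2 = +1.
(a,b)_2: α=6, β=15; u≡1, v≡5 (mod 8); ε(u)ε(v)=0·0, αω(v)=6·1, βω(u)=15·0; sum ≡ 0  ⇒  +1.
(a,b)_7: α=-1, u≡6; β=-1, v≡5 (mod 7); (6|7)=-1, (5|7)=-1; sign (−1)^1·-1^-1·-1^-1 = -1.
(a,b)_13: α=2, u≡2; β=5, v≡8 (mod 13); (2|13)=-1, (8|13)=-1; sign (−1)^0·-1^5·-1^2 = -1.
(a,b)_∞: sgn(-7)=−, sgn(-6006)=−, so -1.
|Ram(-7, -6006)| = 4, even; anisotropic at {3, 7, 13, ∞}.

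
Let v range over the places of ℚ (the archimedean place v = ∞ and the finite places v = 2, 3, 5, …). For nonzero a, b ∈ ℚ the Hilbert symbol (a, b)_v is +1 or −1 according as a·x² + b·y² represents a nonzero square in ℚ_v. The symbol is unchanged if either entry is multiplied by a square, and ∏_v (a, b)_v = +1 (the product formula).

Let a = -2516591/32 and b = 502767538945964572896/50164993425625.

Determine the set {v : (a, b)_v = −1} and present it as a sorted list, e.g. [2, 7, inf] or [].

[7, 11, 23, 29]

Mod squares: a ≡ -102718, b ≡ 1746206. Check v ∈ {∞, 2, 3, 5, 7, 11, 13, 17, 19, 23, 29, 31, 37}.
v=31: a=31^0·(≡20), b=31^-2·(≡25) mod 31; (20|31)=+1, (25|31)=+1; (−1)^{0·-2·15}·(+1)^-2·(+1)^0 = +1.
v=19: a=19^0·(≡10), b=19^-2·(≡17) mod 19; (10|19)=-1, (17|19)=+1; (−1)^{0·-2·9}·(-1)^-2·(+1)^0 = +1.
v=∞: -102718 < 0 and 1746206 > 0  ⇒  (a,b)_∞ = +1.
v=29: a=29^1·(≡6), b=29^1·(≡18) mod 29; (6|29)=+1, (18|29)=-1; (−1)^{1·1·14}·(+1)^1·(-1)^1 = -1.
v=3: a=3^0·(≡2), b=3^12·(≡2) mod 3; (2|3)=-1, (2|3)=-1; (−1)^{0·12·1}·(-1)^12·(-1)^0 = +1.
v=13: a=13^0·(≡11), b=13^-2·(≡8) mod 13; (11|13)=-1, (8|13)=-1; (−1)^{0·-2·6}·(-1)^-2·(-1)^0 = +1.
v=7: a=7^3·(≡5), b=7^1·(≡6) mod 7; (5|7)=-1, (6|7)=-1; (−1)^{3·1·3}·(-1)^1·(-1)^3 = -1.
v=2: v_2(a)=-5, v_2(b)=5; units ≡ 1, 7 (mod 8); ε·ε+αω+βω = 0·1+-5·0+5·0 ≡ 0  ⇒  (a,b)_2 = +1.
v=5: a=5^0·(≡2), b=5^-4·(≡1) mod 5; (2|5)=-1, (1|5)=+1; (−1)^{0·-4·2}·(-1)^-4·(+1)^0 = +1.
v=37: a=37^0·(≡22), b=37^-2·(≡9) mod 37; (22|37)=-1, (9|37)=+1; (−1)^{0·-2·18}·(-1)^-2·(+1)^0 = +1.
v=23: a=23^1·(≡7), b=23^5·(≡10) mod 23; (7|23)=-1, (10|23)=-1; (−1)^{1·5·11}·(-1)^5·(-1)^1 = -1.
v=11: a=11^1·(≡3), b=11^3·(≡5) mod 11; (3|11)=+1, (5|11)=+1; (−1)^{1·3·5}·(+1)^3·(+1)^1 = -1.
v=17: a=17^0·(≡15), b=17^1·(≡2) mod 17; (15|17)=+1, (2|17)=+1; (−1)^{0·1·8}·(+1)^1·(+1)^0 = +1.
Ram(-102718, 1746206) = {7, 11, 23, 29}; no ℚ_7-point on the conic.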